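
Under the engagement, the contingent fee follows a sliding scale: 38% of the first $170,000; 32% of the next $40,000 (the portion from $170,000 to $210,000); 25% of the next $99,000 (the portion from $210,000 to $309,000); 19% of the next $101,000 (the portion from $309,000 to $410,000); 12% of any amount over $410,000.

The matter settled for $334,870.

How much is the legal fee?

$107,065.30

First $170,000 at 38% = $64,600.00
Next $40,000 at 32% = $12,800.00
Next $99,000 at 25% = $24,750.00
Remaining $25,870 at 19% = $4,915.30
Fee: $64,600.00 + $12,800.00 + $24,750.00 + $4,915.30 = $107,065.30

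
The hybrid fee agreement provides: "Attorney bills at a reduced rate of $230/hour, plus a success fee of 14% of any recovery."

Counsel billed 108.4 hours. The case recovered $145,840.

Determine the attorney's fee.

$45,349.60

Hourly: 108.4 × $230 = $24,932.00
Success fee: 14% of $145,840 = $20,417.60
Total: $24,932.00 + $20,417.60 = $45,349.60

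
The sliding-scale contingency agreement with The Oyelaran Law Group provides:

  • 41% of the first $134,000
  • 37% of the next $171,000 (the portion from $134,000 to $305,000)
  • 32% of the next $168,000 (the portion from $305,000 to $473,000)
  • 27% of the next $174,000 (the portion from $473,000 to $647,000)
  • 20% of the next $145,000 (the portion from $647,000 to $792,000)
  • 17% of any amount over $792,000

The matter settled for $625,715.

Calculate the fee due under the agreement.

$213,203.05

First $134,000 at 41% = $54,940.00
Next $171,000 at 37% = $63,270.00
Next $168,000 at 32% = $53,760.00
Remaining $152,715 at 27% = $41,233.05
Fee: $54,940.00 + $63,270.00 + $53,760.00 + $41,233.05 = $213,203.05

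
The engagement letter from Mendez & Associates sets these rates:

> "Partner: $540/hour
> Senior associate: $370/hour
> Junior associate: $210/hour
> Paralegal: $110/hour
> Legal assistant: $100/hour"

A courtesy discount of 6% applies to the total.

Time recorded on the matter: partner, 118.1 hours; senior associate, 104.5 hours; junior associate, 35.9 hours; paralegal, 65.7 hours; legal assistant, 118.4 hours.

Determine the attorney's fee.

Partner: 118.1 × $540 = $63,774.00
Senior associate: 104.5 × $370 = $38,665.00
Junior associate: 35.9 × $210 = $7,539.00
Paralegal: 65.7 × $110 = $7,227.00
Legal assistant: 118.4 × $100 = $11,840.00
Subtotal: $129,045.00
Less 6% discount: −$7,742.70
Total: $129,045.00 − $7,742.70 = $121,302.30

$121,302.30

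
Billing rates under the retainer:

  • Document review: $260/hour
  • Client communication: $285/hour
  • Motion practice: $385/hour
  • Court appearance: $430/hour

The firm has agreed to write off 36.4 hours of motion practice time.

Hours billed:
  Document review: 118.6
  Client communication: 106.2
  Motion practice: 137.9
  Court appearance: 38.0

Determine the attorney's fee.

$116,520.50

Document review: 118.6 × $260 = $30,836.00
Client communication: 106.2 × $285 = $30,267.00
Motion practice: 137.9 × $385 = $53,091.50
Court appearance: 38.0 × $430 = $16,340.00
Subtotal: $130,534.50
Write-off: 36.4 × $385 = $14,014.00
Total: $130,534.50 − $14,014.00 = $116,520.50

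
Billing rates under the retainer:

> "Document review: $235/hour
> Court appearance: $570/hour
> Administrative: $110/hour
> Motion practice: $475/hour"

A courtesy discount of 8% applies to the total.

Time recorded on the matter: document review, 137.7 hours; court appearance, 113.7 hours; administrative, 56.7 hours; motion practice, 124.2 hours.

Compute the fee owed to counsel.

$149,408.46

Document review: 137.7 × $235 = $32,359.50
Court appearance: 113.7 × $570 = $64,809.00
Administrative: 56.7 × $110 = $6,237.00
Motion practice: 124.2 × $475 = $58,995.00
Subtotal: $162,400.50
Less 8% discount: −$12,992.04
Total: $162,400.50 − $12,992.04 = $149,408.46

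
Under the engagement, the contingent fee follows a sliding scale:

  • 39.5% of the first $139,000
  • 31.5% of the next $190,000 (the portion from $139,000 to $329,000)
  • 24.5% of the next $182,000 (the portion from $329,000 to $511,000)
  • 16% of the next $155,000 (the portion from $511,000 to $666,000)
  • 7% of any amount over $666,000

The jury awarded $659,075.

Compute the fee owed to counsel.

$183,037.00

First $139,000 at 39.5% = $54,905.00
Next $190,000 at 31.5% = $59,850.00
Next $182,000 at 24.5% = $44,590.00
Remaining $148,075 at 16% = $23,692.00
Fee: $54,905.00 + $59,850.00 + $44,590.00 + $23,692.00 = $183,037.00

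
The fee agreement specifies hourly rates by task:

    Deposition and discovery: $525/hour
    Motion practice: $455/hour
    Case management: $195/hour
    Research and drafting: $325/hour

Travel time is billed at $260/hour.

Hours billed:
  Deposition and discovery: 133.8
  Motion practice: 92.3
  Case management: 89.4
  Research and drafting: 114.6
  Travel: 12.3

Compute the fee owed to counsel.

$170,117.50

Deposition and discovery: 133.8 × $525 = $70,245.00
Motion practice: 92.3 × $455 = $41,996.50
Case management: 89.4 × $195 = $17,433.00
Research and drafting: 114.6 × $325 = $37,245.00
Subtotal: $70,245.00 + $41,996.50 + $17,433.00 + $37,245.00 = $166,919.50
Travel: 12.3 × $260 = $3,198.00
Total: $166,919.50 + $3,198.00 = $170,117.50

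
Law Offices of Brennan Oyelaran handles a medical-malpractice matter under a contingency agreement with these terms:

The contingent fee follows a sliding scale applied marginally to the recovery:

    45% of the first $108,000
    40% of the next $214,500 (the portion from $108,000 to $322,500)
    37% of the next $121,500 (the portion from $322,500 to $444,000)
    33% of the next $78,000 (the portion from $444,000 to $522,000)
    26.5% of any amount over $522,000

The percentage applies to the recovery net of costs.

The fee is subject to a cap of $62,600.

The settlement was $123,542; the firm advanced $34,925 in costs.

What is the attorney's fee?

$39,877.65

Fee base (net of costs): $123,542 − $34,925 = $88,617
First $88,617 at 45% = $39,877.65
$39,877.65 is under the $62,600 cap.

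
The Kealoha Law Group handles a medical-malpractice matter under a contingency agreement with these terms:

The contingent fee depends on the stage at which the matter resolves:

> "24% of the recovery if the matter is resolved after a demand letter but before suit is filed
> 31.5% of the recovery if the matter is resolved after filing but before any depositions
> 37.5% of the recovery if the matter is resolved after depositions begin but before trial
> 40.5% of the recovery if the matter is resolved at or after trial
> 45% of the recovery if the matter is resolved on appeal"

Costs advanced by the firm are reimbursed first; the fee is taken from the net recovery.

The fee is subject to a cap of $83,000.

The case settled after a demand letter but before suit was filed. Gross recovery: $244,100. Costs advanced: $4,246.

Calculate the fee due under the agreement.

Fee base (net of costs): $244,100 − $4,246 = $239,854
The matter settled after a demand letter but before suit was filed, so the 24% rate applies.
$239,854 × 24% = $57,564.96
$57,564.96 is under the $83,000 cap.

$57,564.96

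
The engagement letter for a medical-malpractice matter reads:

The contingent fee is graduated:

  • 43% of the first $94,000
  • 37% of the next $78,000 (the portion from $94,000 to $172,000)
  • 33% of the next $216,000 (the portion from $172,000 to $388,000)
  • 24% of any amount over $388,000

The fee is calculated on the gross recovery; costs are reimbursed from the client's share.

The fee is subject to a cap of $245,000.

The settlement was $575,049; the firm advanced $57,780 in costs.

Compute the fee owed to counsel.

$185,451.76

Fee base is the gross recovery, $575,049; costs are reimbursed separately.
First $94,000 at 43% = $40,420.00
Next $78,000 at 37% = $28,860.00
Next $216,000 at 33% = $71,280.00
Remaining $187,049 at 24% = $44,891.76
Fee: $40,420.00 + $28,860.00 + $71,280.00 + $44,891.76 = $185,451.76
$185,451.76 is under the $245,000 cap.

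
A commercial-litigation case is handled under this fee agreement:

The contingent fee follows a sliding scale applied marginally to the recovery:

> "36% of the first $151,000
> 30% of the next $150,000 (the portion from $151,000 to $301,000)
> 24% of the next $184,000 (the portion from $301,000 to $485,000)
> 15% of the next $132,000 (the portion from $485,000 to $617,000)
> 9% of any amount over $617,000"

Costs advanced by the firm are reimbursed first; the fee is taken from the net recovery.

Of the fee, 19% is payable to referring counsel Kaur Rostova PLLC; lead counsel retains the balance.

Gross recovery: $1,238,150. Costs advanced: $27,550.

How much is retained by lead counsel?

Fee base (net of costs): $1,238,150 − $27,550 = $1,210,600
First $151,000 at 36% = $54,360.00
Next $150,000 at 30% = $45,000.00
Next $184,000 at 24% = $44,160.00
Next $132,000 at 15% = $19,800.00
Remaining $593,600 at 9% = $53,424.00
Fee: $54,360.00 + $45,000.00 + $44,160.00 + $19,800.00 + $53,424.00 = $216,744.00
Referral share: 19% of $216,744.00 = $41,181.36; lead counsel retains $216,744.00 − $41,181.36 = $175,562.64.

$175,562.64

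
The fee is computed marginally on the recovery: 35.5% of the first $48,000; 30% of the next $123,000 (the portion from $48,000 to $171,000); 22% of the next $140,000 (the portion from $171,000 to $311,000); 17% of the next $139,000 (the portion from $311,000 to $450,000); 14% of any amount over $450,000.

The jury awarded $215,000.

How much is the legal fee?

First $48,000 at 35.5% = $17,040.00
Next $123,000 at 30% = $36,900.00
Remaining $44,000 at 22% = $9,680.00
Fee: $17,040.00 + $36,900.00 + $9,680.00 = $63,620.00

$63,620.00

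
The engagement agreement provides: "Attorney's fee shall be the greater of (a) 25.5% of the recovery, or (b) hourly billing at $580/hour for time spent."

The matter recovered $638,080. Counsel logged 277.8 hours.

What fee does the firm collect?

$162,710.40

(a) 25.5% of $638,080 = $162,710.40
(b) 277.8 × $580 = $161,124.00
The greater is (a): $162,710.40.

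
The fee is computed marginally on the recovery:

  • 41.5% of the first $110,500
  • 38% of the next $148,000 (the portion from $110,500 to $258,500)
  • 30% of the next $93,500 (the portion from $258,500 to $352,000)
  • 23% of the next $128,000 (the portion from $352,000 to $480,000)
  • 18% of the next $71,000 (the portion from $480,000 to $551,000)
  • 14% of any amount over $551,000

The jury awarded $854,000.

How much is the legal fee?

First $110,500 at 41.5% = $45,857.50
Next $148,000 at 38% = $56,240.00
Next $93,500 at 30% = $28,050.00
Next $128,000 at 23% = $29,440.00
Next $71,000 at 18% = $12,780.00
Remaining $303,000 at 14% = $42,420.00
Fee: $45,857.50 + $56,240.00 + $28,050.00 + $29,440.00 + $12,780.00 + $42,420.00 = $214,787.50

$214,787.50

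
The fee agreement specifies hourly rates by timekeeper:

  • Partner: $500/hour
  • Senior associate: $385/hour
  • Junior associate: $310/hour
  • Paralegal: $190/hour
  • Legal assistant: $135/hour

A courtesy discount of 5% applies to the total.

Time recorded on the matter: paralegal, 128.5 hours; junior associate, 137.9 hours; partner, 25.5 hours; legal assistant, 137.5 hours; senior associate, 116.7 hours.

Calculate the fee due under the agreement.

$136,235.70

Partner: 25.5 × $500 = $12,750.00
Senior associate: 116.7 × $385 = $44,929.50
Junior associate: 137.9 × $310 = $42,749.00
Paralegal: 128.5 × $190 = $24,415.00
Legal assistant: 137.5 × $135 = $18,562.50
Subtotal: $143,406.00
Less 5% discount: −$7,170.30
Total: $143,406.00 − $7,170.30 = $136,235.70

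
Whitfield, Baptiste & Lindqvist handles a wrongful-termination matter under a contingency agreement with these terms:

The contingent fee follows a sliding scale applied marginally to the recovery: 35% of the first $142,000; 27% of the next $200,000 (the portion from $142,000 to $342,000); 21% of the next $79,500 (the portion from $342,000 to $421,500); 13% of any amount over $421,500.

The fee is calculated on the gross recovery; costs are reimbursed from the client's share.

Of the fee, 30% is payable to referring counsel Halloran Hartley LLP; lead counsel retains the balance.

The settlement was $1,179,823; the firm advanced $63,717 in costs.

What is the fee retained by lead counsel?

Fee base is the gross recovery, $1,179,823; costs are reimbursed separately.
First $142,000 at 35% = $49,700.00
Next $200,000 at 27% = $54,000.00
Next $79,500 at 21% = $16,695.00
Remaining $758,323 at 13% = $98,581.99
Fee: $49,700.00 + $54,000.00 + $16,695.00 + $98,581.99 = $218,976.99
Referral share: 30% of $218,976.99 = $65,693.10; lead counsel retains $218,976.99 − $65,693.10 = $153,283.89.

$153,283.89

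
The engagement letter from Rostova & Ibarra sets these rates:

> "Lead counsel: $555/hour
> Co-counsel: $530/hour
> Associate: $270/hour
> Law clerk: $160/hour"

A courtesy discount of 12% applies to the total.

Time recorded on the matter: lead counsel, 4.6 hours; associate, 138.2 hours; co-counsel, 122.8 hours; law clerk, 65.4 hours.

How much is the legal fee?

Lead counsel: 4.6 × $555 = $2,553.00
Co-counsel: 122.8 × $530 = $65,084.00
Associate: 138.2 × $270 = $37,314.00
Law clerk: 65.4 × $160 = $10,464.00
Subtotal: $115,415.00
Less 12% discount: −$13,849.80
Total: $115,415.00 − $13,849.80 = $101,565.20

$101,565.20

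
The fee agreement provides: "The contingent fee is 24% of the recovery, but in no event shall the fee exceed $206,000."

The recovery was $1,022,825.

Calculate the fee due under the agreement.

$206,000.00

24% of $1,022,825 = $245,478.00
That exceeds the $206,000 cap, so the fee is capped at $206,000.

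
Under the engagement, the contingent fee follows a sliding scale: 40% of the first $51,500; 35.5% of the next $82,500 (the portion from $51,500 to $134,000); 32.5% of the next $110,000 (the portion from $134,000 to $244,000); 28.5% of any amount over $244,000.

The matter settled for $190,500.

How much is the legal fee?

$68,250.00

First $51,500 at 40% = $20,600.00
Next $82,500 at 35.5% = $29,287.50
Remaining $56,500 at 32.5% = $18,362.50
Fee: $20,600.00 + $29,287.50 + $18,362.50 = $68,250.00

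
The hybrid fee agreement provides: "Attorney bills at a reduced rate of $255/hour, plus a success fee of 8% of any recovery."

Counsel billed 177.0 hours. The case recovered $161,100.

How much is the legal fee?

Hourly: 177.0 × $255 = $45,135.00
Success fee: 8% of $161,100 = $12,888.00
Total: $45,135.00 + $12,888.00 = $58,023.00

$58,023.00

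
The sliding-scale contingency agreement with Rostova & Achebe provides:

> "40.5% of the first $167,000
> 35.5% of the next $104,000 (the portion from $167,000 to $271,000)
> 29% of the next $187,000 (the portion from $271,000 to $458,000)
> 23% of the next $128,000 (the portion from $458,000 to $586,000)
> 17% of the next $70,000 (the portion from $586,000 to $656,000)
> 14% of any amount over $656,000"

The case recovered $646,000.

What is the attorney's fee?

First $167,000 at 40.5% = $67,635.00
Next $104,000 at 35.5% = $36,920.00
Next $187,000 at 29% = $54,230.00
Next $128,000 at 23% = $29,440.00
Remaining $60,000 at 17% = $10,200.00
Fee: $67,635.00 + $36,920.00 + $54,230.00 + $29,440.00 + $10,200.00 = $198,425.00

$198,425.00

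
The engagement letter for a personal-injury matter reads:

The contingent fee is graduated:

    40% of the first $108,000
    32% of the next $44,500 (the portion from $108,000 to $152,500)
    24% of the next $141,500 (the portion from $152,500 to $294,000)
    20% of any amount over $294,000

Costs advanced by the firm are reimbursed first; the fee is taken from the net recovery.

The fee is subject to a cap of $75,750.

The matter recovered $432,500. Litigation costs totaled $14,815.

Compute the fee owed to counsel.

Fee base (net of costs): $432,500 − $14,815 = $417,685
First $108,000 at 40% = $43,200.00
Next $44,500 at 32% = $14,240.00
Next $141,500 at 24% = $33,960.00
Remaining $123,685 at 20% = $24,737.00
Fee: $43,200.00 + $14,240.00 + $33,960.00 + $24,737.00 = $116,137.00
$116,137.00 exceeds the $75,750 cap, so the fee is capped at $75,750.00.

$75,750.00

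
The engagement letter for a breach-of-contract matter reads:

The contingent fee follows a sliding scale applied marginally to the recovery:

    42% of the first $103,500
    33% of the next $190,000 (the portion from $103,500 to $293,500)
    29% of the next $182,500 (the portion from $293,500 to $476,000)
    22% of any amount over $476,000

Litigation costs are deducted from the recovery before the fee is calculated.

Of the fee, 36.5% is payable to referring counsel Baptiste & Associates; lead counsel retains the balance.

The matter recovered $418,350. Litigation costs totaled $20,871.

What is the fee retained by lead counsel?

Fee base (net of costs): $418,350 − $20,871 = $397,479
First $103,500 at 42% = $43,470.00
Next $190,000 at 33% = $62,700.00
Remaining $103,979 at 29% = $30,153.91
Fee: $43,470.00 + $62,700.00 + $30,153.91 = $136,323.91
Referral share: 36.5% of $136,323.91 = $49,758.23; lead counsel retains $136,323.91 − $49,758.23 = $86,565.68.

$86,565.68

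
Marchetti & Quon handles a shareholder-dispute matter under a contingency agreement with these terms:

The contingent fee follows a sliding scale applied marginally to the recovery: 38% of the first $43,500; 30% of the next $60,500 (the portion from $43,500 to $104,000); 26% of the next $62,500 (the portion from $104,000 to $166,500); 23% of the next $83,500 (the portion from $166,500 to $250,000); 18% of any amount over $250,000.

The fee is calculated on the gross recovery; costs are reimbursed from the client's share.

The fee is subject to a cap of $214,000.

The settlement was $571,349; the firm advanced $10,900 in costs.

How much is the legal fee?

Fee base is the gross recovery, $571,349; costs are reimbursed separately.
First $43,500 at 38% = $16,530.00
Next $60,500 at 30% = $18,150.00
Next $62,500 at 26% = $16,250.00
Next $83,500 at 23% = $19,205.00
Remaining $321,349 at 18% = $57,842.82
Fee: $16,530.00 + $18,150.00 + $16,250.00 + $19,205.00 + $57,842.82 = $127,977.82
$127,977.82 is under the $214,000 cap.

$127,977.82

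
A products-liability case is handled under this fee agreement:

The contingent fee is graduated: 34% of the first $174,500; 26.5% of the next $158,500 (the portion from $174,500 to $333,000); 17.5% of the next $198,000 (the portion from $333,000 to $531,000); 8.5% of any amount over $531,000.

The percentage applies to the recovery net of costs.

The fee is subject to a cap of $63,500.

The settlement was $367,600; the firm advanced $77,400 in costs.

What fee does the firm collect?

Fee base (net of costs): $367,600 − $77,400 = $290,200
First $174,500 at 34% = $59,330.00
Remaining $115,700 at 26.5% = $30,660.50
Fee: $59,330.00 + $30,660.50 = $89,990.50
$89,990.50 exceeds the $63,500 cap, so the fee is capped at $63,500.00.

$63,500.00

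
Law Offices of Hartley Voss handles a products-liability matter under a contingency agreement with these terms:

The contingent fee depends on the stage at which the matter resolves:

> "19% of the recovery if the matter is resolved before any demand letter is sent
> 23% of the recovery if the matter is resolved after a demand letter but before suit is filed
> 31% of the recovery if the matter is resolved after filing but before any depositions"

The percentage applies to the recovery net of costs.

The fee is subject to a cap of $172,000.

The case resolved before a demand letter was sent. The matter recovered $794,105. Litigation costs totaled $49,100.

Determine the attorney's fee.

$141,550.95

Fee base (net of costs): $794,105 − $49,100 = $745,005
The matter resolved before a demand letter was sent, so the 19% rate applies.
$745,005 × 19% = $141,550.95
$141,550.95 is under the $172,000 cap.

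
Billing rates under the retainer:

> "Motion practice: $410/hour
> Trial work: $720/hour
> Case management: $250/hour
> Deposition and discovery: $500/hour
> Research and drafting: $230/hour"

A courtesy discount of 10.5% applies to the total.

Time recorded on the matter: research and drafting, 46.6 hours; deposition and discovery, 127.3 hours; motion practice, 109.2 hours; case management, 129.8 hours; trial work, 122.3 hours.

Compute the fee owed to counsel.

Motion practice: 109.2 × $410 = $44,772.00
Trial work: 122.3 × $720 = $88,056.00
Case management: 129.8 × $250 = $32,450.00
Deposition and discovery: 127.3 × $500 = $63,650.00
Research and drafting: 46.6 × $230 = $10,718.00
Subtotal: $239,646.00
Less 10.5% discount: −$25,162.83
Total: $239,646.00 − $25,162.83 = $214,483.17

$214,483.17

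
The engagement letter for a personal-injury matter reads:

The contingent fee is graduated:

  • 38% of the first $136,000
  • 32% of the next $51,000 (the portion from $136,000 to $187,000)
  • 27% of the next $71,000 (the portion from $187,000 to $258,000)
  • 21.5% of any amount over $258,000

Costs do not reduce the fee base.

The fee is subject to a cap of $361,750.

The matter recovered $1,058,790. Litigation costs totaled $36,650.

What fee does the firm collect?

Fee base is the gross recovery, $1,058,790; costs are reimbursed separately.
First $136,000 at 38% = $51,680.00
Next $51,000 at 32% = $16,320.00
Next $71,000 at 27% = $19,170.00
Remaining $800,790 at 21.5% = $172,169.85
Fee: $51,680.00 + $16,320.00 + $19,170.00 + $172,169.85 = $259,339.85
$259,339.85 is under the $361,750 cap.

$259,339.85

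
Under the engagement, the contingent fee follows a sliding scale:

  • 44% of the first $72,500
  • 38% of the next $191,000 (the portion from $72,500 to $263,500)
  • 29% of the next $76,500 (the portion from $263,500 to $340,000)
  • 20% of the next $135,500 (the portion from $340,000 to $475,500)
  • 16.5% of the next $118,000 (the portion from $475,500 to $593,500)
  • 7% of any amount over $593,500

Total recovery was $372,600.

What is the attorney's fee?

$133,185.00

First $72,500 at 44% = $31,900.00
Next $191,000 at 38% = $72,580.00
Next $76,500 at 29% = $22,185.00
Remaining $32,600 at 20% = $6,520.00
Fee: $31,900.00 + $72,580.00 + $22,185.00 + $6,520.00 = $133,185.00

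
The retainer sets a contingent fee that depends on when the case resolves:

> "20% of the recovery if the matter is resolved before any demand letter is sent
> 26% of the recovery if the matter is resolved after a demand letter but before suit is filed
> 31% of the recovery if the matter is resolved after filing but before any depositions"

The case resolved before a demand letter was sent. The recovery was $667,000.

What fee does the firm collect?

The matter resolved before a demand letter was sent, so the 20% rate applies.
$667,000 × 20% = $133,400.00

$133,400.00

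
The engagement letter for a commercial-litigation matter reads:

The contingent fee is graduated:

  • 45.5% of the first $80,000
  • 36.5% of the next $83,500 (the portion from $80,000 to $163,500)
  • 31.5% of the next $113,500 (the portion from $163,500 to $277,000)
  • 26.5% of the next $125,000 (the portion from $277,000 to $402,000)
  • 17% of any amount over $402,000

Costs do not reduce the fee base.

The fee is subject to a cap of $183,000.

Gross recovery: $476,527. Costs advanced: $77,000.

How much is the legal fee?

Fee base is the gross recovery, $476,527; costs are reimbursed separately.
First $80,000 at 45.5% = $36,400.00
Next $83,500 at 36.5% = $30,477.50
Next $113,500 at 31.5% = $35,752.50
Next $125,000 at 26.5% = $33,125.00
Remaining $74,527 at 17% = $12,669.59
Fee: $36,400.00 + $30,477.50 + $35,752.50 + $33,125.00 + $12,669.59 = $148,424.59
$148,424.59 is under the $183,000 cap.

$148,424.59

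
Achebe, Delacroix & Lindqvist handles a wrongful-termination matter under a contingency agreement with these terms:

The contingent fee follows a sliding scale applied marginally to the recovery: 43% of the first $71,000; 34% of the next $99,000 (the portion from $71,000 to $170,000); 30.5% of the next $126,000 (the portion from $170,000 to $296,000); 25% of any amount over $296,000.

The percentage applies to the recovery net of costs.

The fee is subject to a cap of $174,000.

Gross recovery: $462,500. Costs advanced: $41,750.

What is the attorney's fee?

$133,807.50

Fee base (net of costs): $462,500 − $41,750 = $420,750
First $71,000 at 43% = $30,530.00
Next $99,000 at 34% = $33,660.00
Next $126,000 at 30.5% = $38,430.00
Remaining $124,750 at 25% = $31,187.50
Fee: $30,530.00 + $33,660.00 + $38,430.00 + $31,187.50 = $133,807.50
$133,807.50 is under the $174,000 cap.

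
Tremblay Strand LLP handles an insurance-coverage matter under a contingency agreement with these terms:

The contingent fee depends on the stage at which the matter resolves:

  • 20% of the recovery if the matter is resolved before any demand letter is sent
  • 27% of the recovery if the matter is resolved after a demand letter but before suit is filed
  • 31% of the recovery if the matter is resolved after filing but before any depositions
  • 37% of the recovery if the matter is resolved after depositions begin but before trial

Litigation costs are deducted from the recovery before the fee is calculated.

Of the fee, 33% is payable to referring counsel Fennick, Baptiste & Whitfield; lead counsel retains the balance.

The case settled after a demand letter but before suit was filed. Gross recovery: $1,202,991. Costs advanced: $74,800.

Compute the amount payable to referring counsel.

$100,521.82

Fee base (net of costs): $1,202,991 − $74,800 = $1,128,191
The matter settled after a demand letter but before suit was filed, so the 27% rate applies.
$1,128,191 × 27% = $304,611.57
Referral share: 33% of $304,611.57 = $100,521.82; lead counsel retains $304,611.57 − $100,521.82 = $204,089.75.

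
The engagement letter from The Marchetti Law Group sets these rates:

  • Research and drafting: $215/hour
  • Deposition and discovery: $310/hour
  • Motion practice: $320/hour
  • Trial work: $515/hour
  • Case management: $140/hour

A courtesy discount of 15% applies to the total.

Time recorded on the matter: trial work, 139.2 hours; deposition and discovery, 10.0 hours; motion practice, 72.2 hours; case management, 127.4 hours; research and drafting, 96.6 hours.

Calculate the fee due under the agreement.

Research and drafting: 96.6 × $215 = $20,769.00
Deposition and discovery: 10.0 × $310 = $3,100.00
Motion practice: 72.2 × $320 = $23,104.00
Trial work: 139.2 × $515 = $71,688.00
Case management: 127.4 × $140 = $17,836.00
Subtotal: $136,497.00
Less 15% discount: −$20,474.55
Total: $136,497.00 − $20,474.55 = $116,022.45

$116,022.45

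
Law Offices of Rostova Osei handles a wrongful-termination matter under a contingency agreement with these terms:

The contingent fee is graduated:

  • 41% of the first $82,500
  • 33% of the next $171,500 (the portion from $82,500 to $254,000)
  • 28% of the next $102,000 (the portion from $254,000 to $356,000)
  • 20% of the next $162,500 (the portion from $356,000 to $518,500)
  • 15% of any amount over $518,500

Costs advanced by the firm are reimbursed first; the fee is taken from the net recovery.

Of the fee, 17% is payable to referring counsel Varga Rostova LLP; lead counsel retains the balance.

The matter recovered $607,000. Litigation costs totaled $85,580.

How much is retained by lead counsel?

$126,091.94

Fee base (net of costs): $607,000 − $85,580 = $521,420
First $82,500 at 41% = $33,825.00
Next $171,500 at 33% = $56,595.00
Next $102,000 at 28% = $28,560.00
Next $162,500 at 20% = $32,500.00
Remaining $2,920 at 15% = $438.00
Fee: $33,825.00 + $56,595.00 + $28,560.00 + $32,500.00 + $438.00 = $151,918.00
Referral share: 17% of $151,918.00 = $25,826.06; lead counsel retains $151,918.00 − $25,826.06 = $126,091.94.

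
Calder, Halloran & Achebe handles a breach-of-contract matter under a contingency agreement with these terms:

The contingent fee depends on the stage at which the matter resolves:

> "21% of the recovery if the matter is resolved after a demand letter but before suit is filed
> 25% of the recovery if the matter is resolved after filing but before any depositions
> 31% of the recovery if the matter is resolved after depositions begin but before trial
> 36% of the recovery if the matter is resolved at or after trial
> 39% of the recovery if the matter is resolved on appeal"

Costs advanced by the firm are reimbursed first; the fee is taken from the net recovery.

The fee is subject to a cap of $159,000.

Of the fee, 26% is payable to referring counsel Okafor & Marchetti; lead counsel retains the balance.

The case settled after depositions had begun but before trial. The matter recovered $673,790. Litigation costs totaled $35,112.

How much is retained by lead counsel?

Fee base (net of costs): $673,790 − $35,112 = $638,678
The matter settled after depositions had begun but before trial, so the 31% rate applies.
$638,678 × 31% = $197,990.18
$197,990.18 exceeds the $159,000 cap, so the fee is capped at $159,000.00.
Referral share: 26% of $159,000.00 = $41,340.00; lead counsel retains $159,000.00 − $41,340.00 = $117,660.00.

$117,660.00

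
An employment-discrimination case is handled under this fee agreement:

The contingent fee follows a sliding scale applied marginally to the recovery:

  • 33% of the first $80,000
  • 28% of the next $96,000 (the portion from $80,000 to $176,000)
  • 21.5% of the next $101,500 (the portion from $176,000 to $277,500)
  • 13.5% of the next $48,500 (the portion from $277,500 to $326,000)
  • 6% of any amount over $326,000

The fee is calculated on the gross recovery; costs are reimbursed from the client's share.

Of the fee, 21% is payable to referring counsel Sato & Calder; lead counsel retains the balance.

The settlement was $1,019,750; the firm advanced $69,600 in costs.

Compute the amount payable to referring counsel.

$25,887.75

Fee base is the gross recovery, $1,019,750; costs are reimbursed separately.
First $80,000 at 33% = $26,400.00
Next $96,000 at 28% = $26,880.00
Next $101,500 at 21.5% = $21,822.50
Next $48,500 at 13.5% = $6,547.50
Remaining $693,750 at 6% = $41,625.00
Fee: $26,400.00 + $26,880.00 + $21,822.50 + $6,547.50 + $41,625.00 = $123,275.00
Referral share: 21% of $123,275.00 = $25,887.75; lead counsel retains $123,275.00 − $25,887.75 = $97,387.25.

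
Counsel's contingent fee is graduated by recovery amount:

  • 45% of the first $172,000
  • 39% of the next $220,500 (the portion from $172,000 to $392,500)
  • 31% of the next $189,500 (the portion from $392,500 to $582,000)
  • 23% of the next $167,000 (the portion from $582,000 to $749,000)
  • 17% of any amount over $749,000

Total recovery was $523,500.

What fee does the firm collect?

First $172,000 at 45% = $77,400.00
Next $220,500 at 39% = $85,995.00
Remaining $131,000 at 31% = $40,610.00
Fee: $77,400.00 + $85,995.00 + $40,610.00 = $204,005.00

$204,005.00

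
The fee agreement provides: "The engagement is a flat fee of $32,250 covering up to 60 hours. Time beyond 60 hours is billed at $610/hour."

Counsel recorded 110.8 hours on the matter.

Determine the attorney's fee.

$63,238.00

Flat fee: $32,250.00
Excess hours: 110.8 − 60 = 50.8
Overrun: 50.8 × $610 = $30,988.00
Total: $32,250.00 + $30,988.00 = $63,238.00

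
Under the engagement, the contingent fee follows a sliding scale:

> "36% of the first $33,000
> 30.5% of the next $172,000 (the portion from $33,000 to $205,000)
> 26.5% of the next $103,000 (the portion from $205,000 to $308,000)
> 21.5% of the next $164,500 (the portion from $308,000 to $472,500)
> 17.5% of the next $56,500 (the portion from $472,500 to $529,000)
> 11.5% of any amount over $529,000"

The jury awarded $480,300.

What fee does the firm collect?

First $33,000 at 36% = $11,880.00
Next $172,000 at 30.5% = $52,460.00
Next $103,000 at 26.5% = $27,295.00
Next $164,500 at 21.5% = $35,367.50
Remaining $7,800 at 17.5% = $1,365.00
Fee: $11,880.00 + $52,460.00 + $27,295.00 + $35,367.50 + $1,365.00 = $128,367.50

$128,367.50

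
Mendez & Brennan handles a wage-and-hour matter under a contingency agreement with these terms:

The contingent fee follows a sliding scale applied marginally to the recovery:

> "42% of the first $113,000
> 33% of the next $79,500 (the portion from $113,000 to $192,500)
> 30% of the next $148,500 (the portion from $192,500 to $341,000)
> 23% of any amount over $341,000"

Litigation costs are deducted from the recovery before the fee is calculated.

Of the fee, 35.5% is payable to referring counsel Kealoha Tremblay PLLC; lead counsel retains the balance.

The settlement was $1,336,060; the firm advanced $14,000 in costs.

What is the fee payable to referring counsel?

$122,080.52

Fee base (net of costs): $1,336,060 − $14,000 = $1,322,060
First $113,000 at 42% = $47,460.00
Next $79,500 at 33% = $26,235.00
Next $148,500 at 30% = $44,550.00
Remaining $981,060 at 23% = $225,643.80
Fee: $47,460.00 + $26,235.00 + $44,550.00 + $225,643.80 = $343,888.80
Referral share: 35.5% of $343,888.80 = $122,080.52; lead counsel retains $343,888.80 − $122,080.52 = $221,808.28.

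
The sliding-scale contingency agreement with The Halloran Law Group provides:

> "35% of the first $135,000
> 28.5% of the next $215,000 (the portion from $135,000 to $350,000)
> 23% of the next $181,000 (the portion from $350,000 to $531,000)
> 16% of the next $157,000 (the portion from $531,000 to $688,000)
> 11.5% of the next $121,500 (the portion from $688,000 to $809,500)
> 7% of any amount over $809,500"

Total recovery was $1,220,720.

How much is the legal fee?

First $135,000 at 35% = $47,250.00
Next $215,000 at 28.5% = $61,275.00
Next $181,000 at 23% = $41,630.00
Next $157,000 at 16% = $25,120.00
Next $121,500 at 11.5% = $13,972.50
Remaining $411,220 at 7% = $28,785.40
Fee: $47,250.00 + $61,275.00 + $41,630.00 + $25,120.00 + $13,972.50 + $28,785.40 = $218,032.90

$218,032.90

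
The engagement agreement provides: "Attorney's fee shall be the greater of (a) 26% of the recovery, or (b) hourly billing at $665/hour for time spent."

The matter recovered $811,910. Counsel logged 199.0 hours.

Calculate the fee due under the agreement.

(a) 26% of $811,910 = $211,096.60
(b) 199.0 × $665 = $132,335.00
The greater is (a): $211,096.60.

$211,096.60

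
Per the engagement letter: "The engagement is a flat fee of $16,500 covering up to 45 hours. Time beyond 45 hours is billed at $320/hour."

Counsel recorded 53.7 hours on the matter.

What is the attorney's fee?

Flat fee: $16,500.00
Excess hours: 53.7 − 45 = 8.7
Overrun: 8.7 × $320 = $2,784.00
Total: $16,500.00 + $2,784.00 = $19,284.00

$19,284.00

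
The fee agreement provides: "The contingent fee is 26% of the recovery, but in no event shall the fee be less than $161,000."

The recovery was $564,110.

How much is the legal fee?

26% of $564,110 = $146,668.60
That is below the $161,000 minimum, so the minimum applies.

$161,000.00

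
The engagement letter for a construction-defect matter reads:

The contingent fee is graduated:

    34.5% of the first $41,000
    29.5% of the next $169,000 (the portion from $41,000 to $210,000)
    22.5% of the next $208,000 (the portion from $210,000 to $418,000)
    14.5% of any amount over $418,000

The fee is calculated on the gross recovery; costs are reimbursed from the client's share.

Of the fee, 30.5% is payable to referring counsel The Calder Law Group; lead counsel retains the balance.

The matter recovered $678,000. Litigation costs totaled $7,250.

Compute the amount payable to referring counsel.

Fee base is the gross recovery, $678,000; costs are reimbursed separately.
First $41,000 at 34.5% = $14,145.00
Next $169,000 at 29.5% = $49,855.00
Next $208,000 at 22.5% = $46,800.00
Remaining $260,000 at 14.5% = $37,700.00
Fee: $14,145.00 + $49,855.00 + $46,800.00 + $37,700.00 = $148,500.00
Referral share: 30.5% of $148,500.00 = $45,292.50; lead counsel retains $148,500.00 − $45,292.50 = $103,207.50.

$45,292.50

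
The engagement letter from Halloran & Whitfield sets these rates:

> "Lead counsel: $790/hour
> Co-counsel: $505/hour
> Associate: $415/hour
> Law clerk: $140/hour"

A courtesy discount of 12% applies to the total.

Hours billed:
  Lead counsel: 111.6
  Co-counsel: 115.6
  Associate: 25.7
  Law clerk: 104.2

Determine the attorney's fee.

$151,180.04

Lead counsel: 111.6 × $790 = $88,164.00
Co-counsel: 115.6 × $505 = $58,378.00
Associate: 25.7 × $415 = $10,665.50
Law clerk: 104.2 × $140 = $14,588.00
Subtotal: $171,795.50
Less 12% discount: −$20,615.46
Total: $171,795.50 − $20,615.46 = $151,180.04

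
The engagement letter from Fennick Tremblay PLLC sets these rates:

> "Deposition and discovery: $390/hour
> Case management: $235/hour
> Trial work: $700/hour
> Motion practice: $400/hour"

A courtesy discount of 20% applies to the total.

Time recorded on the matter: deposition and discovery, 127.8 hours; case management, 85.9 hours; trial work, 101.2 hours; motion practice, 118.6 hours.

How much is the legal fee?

$150,646.80

Deposition and discovery: 127.8 × $390 = $49,842.00
Case management: 85.9 × $235 = $20,186.50
Trial work: 101.2 × $700 = $70,840.00
Motion practice: 118.6 × $400 = $47,440.00
Subtotal: $188,308.50
Less 20% discount: −$37,661.70
Total: $188,308.50 − $37,661.70 = $150,646.80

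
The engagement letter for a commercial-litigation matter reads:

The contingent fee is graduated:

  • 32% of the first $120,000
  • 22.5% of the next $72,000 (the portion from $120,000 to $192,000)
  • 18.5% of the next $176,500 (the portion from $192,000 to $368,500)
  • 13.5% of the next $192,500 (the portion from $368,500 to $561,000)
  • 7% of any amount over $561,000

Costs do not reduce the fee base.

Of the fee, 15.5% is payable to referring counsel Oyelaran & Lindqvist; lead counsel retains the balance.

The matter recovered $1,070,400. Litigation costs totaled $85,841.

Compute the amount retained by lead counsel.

$125,818.81

Fee base is the gross recovery, $1,070,400; costs are reimbursed separately.
First $120,000 at 32% = $38,400.00
Next $72,000 at 22.5% = $16,200.00
Next $176,500 at 18.5% = $32,652.50
Next $192,500 at 13.5% = $25,987.50
Remaining $509,400 at 7% = $35,658.00
Fee: $38,400.00 + $16,200.00 + $32,652.50 + $25,987.50 + $35,658.00 = $148,898.00
Referral share: 15.5% of $148,898.00 = $23,079.19; lead counsel retains $148,898.00 − $23,079.19 = $125,818.81.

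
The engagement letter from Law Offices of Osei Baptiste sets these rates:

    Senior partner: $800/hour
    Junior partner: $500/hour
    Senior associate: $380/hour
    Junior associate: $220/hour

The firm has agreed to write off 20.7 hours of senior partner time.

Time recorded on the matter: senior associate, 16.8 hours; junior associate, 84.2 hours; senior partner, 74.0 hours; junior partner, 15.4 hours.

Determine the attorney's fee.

Senior partner: 74.0 × $800 = $59,200.00
Junior partner: 15.4 × $500 = $7,700.00
Senior associate: 16.8 × $380 = $6,384.00
Junior associate: 84.2 × $220 = $18,524.00
Subtotal: $91,808.00
Write-off: 20.7 × $800 = $16,560.00
Total: $91,808.00 − $16,560.00 = $75,248.00

$75,248.00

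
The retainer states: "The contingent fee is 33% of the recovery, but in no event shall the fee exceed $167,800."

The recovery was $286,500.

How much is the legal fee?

33% of $286,500 = $94,545.00
That is under the $167,800 cap.

$94,545.00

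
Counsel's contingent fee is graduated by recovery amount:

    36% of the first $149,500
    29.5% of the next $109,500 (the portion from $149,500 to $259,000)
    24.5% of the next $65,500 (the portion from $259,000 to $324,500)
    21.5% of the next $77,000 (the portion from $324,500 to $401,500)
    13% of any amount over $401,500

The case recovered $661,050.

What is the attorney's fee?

First $149,500 at 36% = $53,820.00
Next $109,500 at 29.5% = $32,302.50
Next $65,500 at 24.5% = $16,047.50
Next $77,000 at 21.5% = $16,555.00
Remaining $259,550 at 13% = $33,741.50
Fee: $53,820.00 + $32,302.50 + $16,047.50 + $16,555.00 + $33,741.50 = $152,466.50

$152,466.50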